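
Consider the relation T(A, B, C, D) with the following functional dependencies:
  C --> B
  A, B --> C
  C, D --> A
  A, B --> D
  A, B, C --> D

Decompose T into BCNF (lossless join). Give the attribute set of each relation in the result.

{A, C, D}; {B, C}

Candidate keys of the original relation: {A, B}, {A, C}, {C, D}.
{A, B, C, D}: {C} determines {B, C} here but is not a superkey — split on C --> B, giving {B, C} and {A, C, D}.
{B, C}: every determinant is a superkey — BCNF.
{A, C, D}: every determinant is a superkey — BCNF.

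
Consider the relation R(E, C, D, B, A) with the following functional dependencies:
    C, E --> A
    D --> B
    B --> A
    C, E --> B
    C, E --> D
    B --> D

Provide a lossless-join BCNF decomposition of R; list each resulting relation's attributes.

Candidate key of the original relation: {C, E}.
In {A, B, C, D, E}, {D} is not a superkey ({D}⁺ restricted to this set is {A, B, D}), so split on D --> A, B into {A, B, D} and {C, D, E}.
{A, B, D}: every determinant is a superkey — BCNF.
{C, D, E}: every determinant is a superkey — BCNF.

{A, B, D}; {C, D, E}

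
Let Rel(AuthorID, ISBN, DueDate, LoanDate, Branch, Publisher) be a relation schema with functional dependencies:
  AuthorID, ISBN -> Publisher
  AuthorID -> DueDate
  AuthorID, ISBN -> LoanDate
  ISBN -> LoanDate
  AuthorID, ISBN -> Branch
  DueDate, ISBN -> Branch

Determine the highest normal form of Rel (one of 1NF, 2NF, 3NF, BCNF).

Candidate key: {AuthorID, ISBN}. Prime attributes: {AuthorID, ISBN}.
For AuthorID -> DueDate we have {AuthorID}⁺ = {AuthorID, DueDate}; {AuthorID} is not a superkey, so BCNF fails.
AuthorID -> DueDate determines the non-prime attribute {DueDate} from a non-superkey — 3NF is violated.
The proper key subset {AuthorID} of {AuthorID, ISBN} determines non-prime {DueDate}, so the relation is not even in 2NF.

1NF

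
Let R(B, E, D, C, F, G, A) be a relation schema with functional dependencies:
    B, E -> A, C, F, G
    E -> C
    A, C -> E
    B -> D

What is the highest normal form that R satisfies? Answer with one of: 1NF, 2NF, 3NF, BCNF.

Candidate keys: {A, B, C}, {B, E}. Prime attributes: {A, B, C, E}.
E -> C breaks BCNF: {E}⁺ = {C, E}, so {E} is not a superkey.
Because {D} is non-prime and the left side of B -> D is not a superkey, the relation is not in 3NF.
Since {B} ⊂ {B, E} and {B}⁺ ⊇ {D} with {D} non-prime, there is a partial dependency; 2NF fails.

1NF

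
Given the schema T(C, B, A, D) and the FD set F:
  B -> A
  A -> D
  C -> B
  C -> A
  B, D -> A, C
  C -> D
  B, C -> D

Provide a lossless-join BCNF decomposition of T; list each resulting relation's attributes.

Candidate keys of the original relation: {B}, {C}.
{A, B, C, D}: {A} determines {A, D} here but is not a superkey — split on A -> D, giving {A, D} and {A, B, C}.
{A, D} has no BCNF violation.
{A, B, C} has no BCNF violation.

{A, B, C}; {A, D}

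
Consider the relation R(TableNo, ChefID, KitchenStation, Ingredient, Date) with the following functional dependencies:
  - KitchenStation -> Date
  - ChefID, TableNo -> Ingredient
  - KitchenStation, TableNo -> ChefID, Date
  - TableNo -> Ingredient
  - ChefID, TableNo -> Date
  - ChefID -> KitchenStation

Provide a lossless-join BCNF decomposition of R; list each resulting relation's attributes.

{ChefID, KitchenStation}; {ChefID, TableNo}; {Date, KitchenStation}; {Ingredient, TableNo}

Candidate keys of the original relation: {ChefID, TableNo}, {KitchenStation, TableNo}.
Within {ChefID, Date, Ingredient, KitchenStation, TableNo}: {KitchenStation}⁺ ∩ {ChefID, Date, Ingredient, KitchenStation, TableNo} = {Date, KitchenStation}, not the whole set, so KitchenStation -> Date violates BCNF; decompose into {Date, KitchenStation} and {ChefID, Ingredient, KitchenStation, TableNo}.
{Date, KitchenStation} has no BCNF violation.
Within {ChefID, Ingredient, KitchenStation, TableNo}: {TableNo}⁺ ∩ {ChefID, Ingredient, KitchenStation, TableNo} = {Ingredient, TableNo}, not the whole set, so TableNo -> Ingredient violates BCNF; decompose into {Ingredient, TableNo} and {ChefID, KitchenStation, TableNo}.
{Ingredient, TableNo} has no BCNF violation.
Within {ChefID, KitchenStation, TableNo}: {ChefID}⁺ ∩ {ChefID, KitchenStation, TableNo} = {ChefID, KitchenStation}, not the whole set, so ChefID -> KitchenStation violates BCNF; decompose into {ChefID, KitchenStation} and {ChefID, TableNo}.
{ChefID, KitchenStation} has no BCNF violation.
{ChefID, TableNo} has no BCNF violation.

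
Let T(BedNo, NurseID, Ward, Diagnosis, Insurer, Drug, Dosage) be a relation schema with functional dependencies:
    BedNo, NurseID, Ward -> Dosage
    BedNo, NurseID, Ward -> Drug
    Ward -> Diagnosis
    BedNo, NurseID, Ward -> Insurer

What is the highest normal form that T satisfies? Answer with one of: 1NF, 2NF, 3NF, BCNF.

1NF

Candidate key: {BedNo, NurseID, Ward}. Prime attributes: {BedNo, NurseID, Ward}.
Ward -> Diagnosis breaks BCNF: {Ward}⁺ = {Diagnosis, Ward}, so {Ward} is not a superkey.
Ward -> Diagnosis determines the non-prime attribute {Diagnosis} from a non-superkey — 3NF is violated.
Since {Ward} ⊂ {BedNo, NurseID, Ward} and {Ward}⁺ ⊇ {Diagnosis} with {Diagnosis} non-prime, there is a partial dependency; 2NF fails.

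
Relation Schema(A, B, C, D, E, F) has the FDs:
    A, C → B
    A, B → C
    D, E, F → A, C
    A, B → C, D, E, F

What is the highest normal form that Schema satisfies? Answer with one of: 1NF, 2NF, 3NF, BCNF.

Candidate keys: {A, B}, {A, C}, {D, E, F}. Prime attributes: {A, B, C, D, E, F}.
The left-hand side of every FD is a superkey, so BCNF is satisfied.

BCNF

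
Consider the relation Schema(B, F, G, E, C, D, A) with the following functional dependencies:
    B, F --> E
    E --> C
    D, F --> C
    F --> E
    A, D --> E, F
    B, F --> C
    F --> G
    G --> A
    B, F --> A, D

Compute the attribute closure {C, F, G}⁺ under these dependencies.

Start with {C, F, G}.
F --> E applies; add {E} → now {C, E, F, G}.
G --> A applies; add {A} → now {A, C, E, F, G}.
No further FD applies.

{A, C, E, F, G}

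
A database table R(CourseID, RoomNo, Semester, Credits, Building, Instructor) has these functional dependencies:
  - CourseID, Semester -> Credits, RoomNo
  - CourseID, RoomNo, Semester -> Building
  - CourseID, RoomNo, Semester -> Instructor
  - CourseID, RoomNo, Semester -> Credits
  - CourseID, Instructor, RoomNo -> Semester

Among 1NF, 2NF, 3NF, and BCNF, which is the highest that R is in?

BCNF

Candidate keys: {CourseID, Instructor, RoomNo}, {CourseID, Semester}. Prime attributes: {CourseID, Instructor, RoomNo, Semester}.
Every FD has a superkey on the left, so the relation is in BCNF.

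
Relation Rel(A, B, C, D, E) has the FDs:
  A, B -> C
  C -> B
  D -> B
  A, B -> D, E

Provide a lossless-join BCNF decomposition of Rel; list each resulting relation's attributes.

{A, C, D, E}; {B, C}

Candidate keys of the original relation: {A, B}, {A, C}, {A, D}.
In {A, B, C, D, E}, {C} is not a superkey ({C}⁺ restricted to this set is {B, C}), so split on C -> B into {B, C} and {A, C, D, E}.
{B, C} is in BCNF.
{A, C, D, E} is in BCNF.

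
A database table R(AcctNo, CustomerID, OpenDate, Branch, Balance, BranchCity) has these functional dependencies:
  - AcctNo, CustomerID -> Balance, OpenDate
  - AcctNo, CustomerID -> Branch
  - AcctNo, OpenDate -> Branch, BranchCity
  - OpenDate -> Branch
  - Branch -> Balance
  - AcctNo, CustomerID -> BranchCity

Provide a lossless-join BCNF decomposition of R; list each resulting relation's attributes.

Candidate key of the original relation: {AcctNo, CustomerID}.
Within {AcctNo, Balance, Branch, BranchCity, CustomerID, OpenDate}: {AcctNo, OpenDate}⁺ ∩ {AcctNo, Balance, Branch, BranchCity, CustomerID, OpenDate} = {AcctNo, Balance, Branch, BranchCity, OpenDate}, not the whole set, so AcctNo, OpenDate -> Balance, Branch, BranchCity violates BCNF; decompose into {AcctNo, Balance, Branch, BranchCity, OpenDate} and {AcctNo, CustomerID, OpenDate}.
Within {AcctNo, Balance, Branch, BranchCity, OpenDate}: {OpenDate}⁺ ∩ {AcctNo, Balance, Branch, BranchCity, OpenDate} = {Balance, Branch, OpenDate}, not the whole set, so OpenDate -> Balance, Branch violates BCNF; decompose into {Balance, Branch, OpenDate} and {AcctNo, BranchCity, OpenDate}.
Within {Balance, Branch, OpenDate}: {Branch}⁺ ∩ {Balance, Branch, OpenDate} = {Balance, Branch}, not the whole set, so Branch -> Balance violates BCNF; decompose into {Balance, Branch} and {Branch, OpenDate}.
{Balance, Branch}: every determinant is a superkey — BCNF.
{Branch, OpenDate}: every determinant is a superkey — BCNF.
{AcctNo, BranchCity, OpenDate}: every determinant is a superkey — BCNF.
{AcctNo, CustomerID, OpenDate}: every determinant is a superkey — BCNF.

{AcctNo, BranchCity, OpenDate}; {AcctNo, CustomerID, OpenDate}; {Balance, Branch}; {Branch, OpenDate}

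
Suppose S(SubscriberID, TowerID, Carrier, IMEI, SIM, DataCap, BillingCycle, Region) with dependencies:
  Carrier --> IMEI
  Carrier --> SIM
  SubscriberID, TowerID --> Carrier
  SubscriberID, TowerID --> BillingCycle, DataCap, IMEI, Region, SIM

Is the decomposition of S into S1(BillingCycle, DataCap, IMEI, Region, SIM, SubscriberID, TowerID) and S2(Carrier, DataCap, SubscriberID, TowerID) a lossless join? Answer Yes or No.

Yes

The shared attributes are {DataCap, SubscriberID, TowerID} and {DataCap, SubscriberID, TowerID}⁺ = {BillingCycle, Carrier, DataCap, IMEI, Region, SIM, SubscriberID, TowerID}.
S1 is contained in that closure, so S1 ∩ S2 --> S1 holds and the join is lossless.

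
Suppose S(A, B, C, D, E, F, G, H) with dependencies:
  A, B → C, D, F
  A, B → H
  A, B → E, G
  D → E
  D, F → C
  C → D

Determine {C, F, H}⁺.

{C, D, E, F, H}

Start with {C, F, H}.
C → D applies; add {D} → now {C, D, F, H}.
D → E applies; add {E} → now {C, D, E, F, H}.
No further FD applies.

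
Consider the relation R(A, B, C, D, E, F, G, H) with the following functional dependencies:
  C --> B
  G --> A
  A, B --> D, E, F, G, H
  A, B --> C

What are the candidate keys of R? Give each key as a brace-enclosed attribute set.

{A, B}, {A, C}, {B, G}, {C, G}

{A, B} is a candidate key since {A, B}⁺ = {A, B, C, D, E, F, G, H} covers every attribute.
{A, C} is a candidate key since {A, C}⁺ = {A, B, C, D, E, F, G, H} covers every attribute.
{B, G} is a candidate key since {B, G}⁺ = {A, B, C, D, E, F, G, H} covers every attribute.
{C, G} is a candidate key since {C, G}⁺ = {A, B, C, D, E, F, G, H} covers every attribute.
Any other superkey properly contains one of these, so there are no further candidate keys.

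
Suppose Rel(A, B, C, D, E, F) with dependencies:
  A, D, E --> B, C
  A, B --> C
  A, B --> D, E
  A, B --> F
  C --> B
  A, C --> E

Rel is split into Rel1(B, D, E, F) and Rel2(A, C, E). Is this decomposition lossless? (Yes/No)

Common attributes: {E}; their closure is {E}.
Rel1 ⊄ {E} and Rel2 ⊄ {E}, so the split is lossy.

No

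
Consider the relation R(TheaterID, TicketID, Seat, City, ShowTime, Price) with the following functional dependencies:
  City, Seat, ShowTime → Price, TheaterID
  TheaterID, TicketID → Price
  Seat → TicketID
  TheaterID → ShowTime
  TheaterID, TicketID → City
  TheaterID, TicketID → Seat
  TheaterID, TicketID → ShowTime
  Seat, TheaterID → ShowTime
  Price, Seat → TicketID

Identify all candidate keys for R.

{Seat, TheaterID}⁺ = {City, Price, Seat, ShowTime, TheaterID, TicketID} — all of the relation — so {Seat, TheaterID} is a candidate key.
{TheaterID, TicketID}⁺ = {City, Price, Seat, ShowTime, TheaterID, TicketID} — all of the relation — so {TheaterID, TicketID} is a candidate key.
{City, Seat, ShowTime}⁺ = {City, Price, Seat, ShowTime, TheaterID, TicketID} — all of the relation — so {City, Seat, ShowTime} is a candidate key.
These are minimal and exhaustive — every other superkey contains one of them.

{City, Seat, ShowTime}, {Seat, TheaterID}, {TheaterID, TicketID}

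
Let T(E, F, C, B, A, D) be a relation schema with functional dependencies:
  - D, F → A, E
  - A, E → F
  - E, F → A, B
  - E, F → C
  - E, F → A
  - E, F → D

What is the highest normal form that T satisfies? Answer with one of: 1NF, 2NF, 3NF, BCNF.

Candidate keys: {A, E}, {D, F}, {E, F}. Prime attributes: {A, D, E, F}.
Each dependency's left side is a superkey — BCNF holds.

BCNF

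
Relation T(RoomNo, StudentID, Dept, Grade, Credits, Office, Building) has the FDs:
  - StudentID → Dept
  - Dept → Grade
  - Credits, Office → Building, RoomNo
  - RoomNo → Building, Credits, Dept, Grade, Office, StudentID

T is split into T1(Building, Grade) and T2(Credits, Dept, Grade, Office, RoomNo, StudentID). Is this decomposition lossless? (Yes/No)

The shared attributes are {Grade} and {Grade}⁺ = {Grade}.
The closure covers neither T1 nor T2 entirely; the join is not lossless.

No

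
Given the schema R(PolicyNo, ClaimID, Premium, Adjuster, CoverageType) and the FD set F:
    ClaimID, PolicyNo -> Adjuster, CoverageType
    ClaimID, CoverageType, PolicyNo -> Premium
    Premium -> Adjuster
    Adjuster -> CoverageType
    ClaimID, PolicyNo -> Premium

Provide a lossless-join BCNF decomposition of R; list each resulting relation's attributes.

Candidate key of the original relation: {ClaimID, PolicyNo}.
Within {Adjuster, ClaimID, CoverageType, PolicyNo, Premium}: {Premium}⁺ ∩ {Adjuster, ClaimID, CoverageType, PolicyNo, Premium} = {Adjuster, CoverageType, Premium}, not the whole set, so Premium -> Adjuster, CoverageType violates BCNF; decompose into {Adjuster, CoverageType, Premium} and {ClaimID, PolicyNo, Premium}.
Within {Adjuster, CoverageType, Premium}: {Adjuster}⁺ ∩ {Adjuster, CoverageType, Premium} = {Adjuster, CoverageType}, not the whole set, so Adjuster -> CoverageType violates BCNF; decompose into {Adjuster, CoverageType} and {Adjuster, Premium}.
{Adjuster, CoverageType} is in BCNF.
{Adjuster, Premium} is in BCNF.
{ClaimID, PolicyNo, Premium} is in BCNF.

{Adjuster, CoverageType}; {Adjuster, Premium}; {ClaimID, PolicyNo, Premium}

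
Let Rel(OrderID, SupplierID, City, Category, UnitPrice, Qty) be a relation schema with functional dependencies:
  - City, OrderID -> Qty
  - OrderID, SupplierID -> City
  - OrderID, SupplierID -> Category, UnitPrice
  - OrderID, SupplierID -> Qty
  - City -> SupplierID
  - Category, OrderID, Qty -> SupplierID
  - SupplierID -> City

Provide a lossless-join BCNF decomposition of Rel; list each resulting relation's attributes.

{Category, City, OrderID, Qty, UnitPrice}; {City, SupplierID}

Candidate keys of the original relation: {Category, OrderID, Qty}, {City, OrderID}, {OrderID, SupplierID}.
Within {Category, City, OrderID, Qty, SupplierID, UnitPrice}: {City}⁺ ∩ {Category, City, OrderID, Qty, SupplierID, UnitPrice} = {City, SupplierID}, not the whole set, so City -> SupplierID violates BCNF; decompose into {City, SupplierID} and {Category, City, OrderID, Qty, UnitPrice}.
{City, SupplierID} has no BCNF violation.
{Category, City, OrderID, Qty, UnitPrice} has no BCNF violation.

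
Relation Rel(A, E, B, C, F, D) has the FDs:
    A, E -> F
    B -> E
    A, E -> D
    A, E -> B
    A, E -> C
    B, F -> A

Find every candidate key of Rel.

{A, B}⁺ = {A, B, C, D, E, F}, which is every attribute, so {A, B} is a candidate key.
{A, E}⁺ = {A, B, C, D, E, F}, which is every attribute, so {A, E} is a candidate key.
{B, F}⁺ = {A, B, C, D, E, F}, which is every attribute, so {B, F} is a candidate key.
These are minimal and exhaustive — every other superkey contains one of them.

{A, B}, {A, E}, {B, F}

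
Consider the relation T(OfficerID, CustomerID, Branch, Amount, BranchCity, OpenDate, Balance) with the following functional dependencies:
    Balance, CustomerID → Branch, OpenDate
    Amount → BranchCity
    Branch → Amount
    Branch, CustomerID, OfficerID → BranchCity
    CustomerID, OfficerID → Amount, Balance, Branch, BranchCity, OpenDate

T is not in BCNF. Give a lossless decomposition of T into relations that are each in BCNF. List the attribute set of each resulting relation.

{Amount, Branch}; {Amount, BranchCity}; {Balance, Branch, CustomerID, OpenDate}; {Balance, CustomerID, OfficerID}

Candidate key of the original relation: {CustomerID, OfficerID}.
In {Amount, Balance, Branch, BranchCity, CustomerID, OfficerID, OpenDate}, {Balance, CustomerID} is not a superkey ({Balance, CustomerID}⁺ restricted to this set is {Amount, Balance, Branch, BranchCity, CustomerID, OpenDate}), so split on Balance, CustomerID → Amount, Branch, BranchCity, OpenDate into {Amount, Balance, Branch, BranchCity, CustomerID, OpenDate} and {Balance, CustomerID, OfficerID}.
In {Amount, Balance, Branch, BranchCity, CustomerID, OpenDate}, {Amount} is not a superkey ({Amount}⁺ restricted to this set is {Amount, BranchCity}), so split on Amount → BranchCity into {Amount, BranchCity} and {Amount, Balance, Branch, CustomerID, OpenDate}.
{Amount, BranchCity} is in BCNF.
In {Amount, Balance, Branch, CustomerID, OpenDate}, {Branch} is not a superkey ({Branch}⁺ restricted to this set is {Amount, Branch}), so split on Branch → Amount into {Amount, Branch} and {Balance, Branch, CustomerID, OpenDate}.
{Amount, Branch} is in BCNF.
{Balance, Branch, CustomerID, OpenDate} is in BCNF.
{Balance, CustomerID, OfficerID} is in BCNF.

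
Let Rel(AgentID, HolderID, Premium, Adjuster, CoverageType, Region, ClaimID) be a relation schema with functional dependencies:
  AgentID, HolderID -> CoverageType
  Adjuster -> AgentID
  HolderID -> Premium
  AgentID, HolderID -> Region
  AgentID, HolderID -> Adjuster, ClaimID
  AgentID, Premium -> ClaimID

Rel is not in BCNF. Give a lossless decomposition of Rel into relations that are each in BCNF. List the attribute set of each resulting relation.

Candidate keys of the original relation: {Adjuster, HolderID}, {AgentID, HolderID}.
In {Adjuster, AgentID, ClaimID, CoverageType, HolderID, Premium, Region}, {Adjuster} is not a superkey ({Adjuster}⁺ restricted to this set is {Adjuster, AgentID}), so split on Adjuster -> AgentID into {Adjuster, AgentID} and {Adjuster, ClaimID, CoverageType, HolderID, Premium, Region}.
{Adjuster, AgentID} has no BCNF violation.
In {Adjuster, ClaimID, CoverageType, HolderID, Premium, Region}, {HolderID} is not a superkey ({HolderID}⁺ restricted to this set is {HolderID, Premium}), so split on HolderID -> Premium into {HolderID, Premium} and {Adjuster, ClaimID, CoverageType, HolderID, Region}.
{HolderID, Premium} has no BCNF violation.
{Adjuster, ClaimID, CoverageType, HolderID, Region} has no BCNF violation.

{Adjuster, AgentID}; {Adjuster, ClaimID, CoverageType, HolderID, Region}; {HolderID, Premium}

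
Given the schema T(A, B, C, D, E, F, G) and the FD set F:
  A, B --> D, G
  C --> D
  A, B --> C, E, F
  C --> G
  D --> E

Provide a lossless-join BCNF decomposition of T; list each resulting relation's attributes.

Candidate key of the original relation: {A, B}.
In {A, B, C, D, E, F, G}, {C} is not a superkey ({C}⁺ restricted to this set is {C, D, E, G}), so split on C --> D, E, G into {C, D, E, G} and {A, B, C, F}.
In {C, D, E, G}, {D} is not a superkey ({D}⁺ restricted to this set is {D, E}), so split on D --> E into {D, E} and {C, D, G}.
{D, E}: every determinant is a superkey — BCNF.
{C, D, G}: every determinant is a superkey — BCNF.
{A, B, C, F}: every determinant is a superkey — BCNF.

{A, B, C, F}; {C, D, G}; {D, E}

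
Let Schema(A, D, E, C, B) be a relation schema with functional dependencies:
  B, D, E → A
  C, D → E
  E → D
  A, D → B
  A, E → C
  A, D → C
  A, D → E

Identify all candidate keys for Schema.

{A, D}, {A, E}, {B, C, D}, {B, E}

Closure of {A, D} is {A, B, C, D, E}, the whole schema; {A, D} is a candidate key.
Closure of {A, E} is {A, B, C, D, E}, the whole schema; {A, E} is a candidate key.
Closure of {B, E} is {A, B, C, D, E}, the whole schema; {B, E} is a candidate key.
Closure of {B, C, D} is {A, B, C, D, E}, the whole schema; {B, C, D} is a candidate key.
These are minimal and exhaustive — every other superkey contains one of them.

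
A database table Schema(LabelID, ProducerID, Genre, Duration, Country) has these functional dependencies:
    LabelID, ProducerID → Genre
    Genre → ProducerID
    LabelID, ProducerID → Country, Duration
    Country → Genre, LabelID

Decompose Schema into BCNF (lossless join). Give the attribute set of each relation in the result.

Candidate keys of the original relation: {Country}, {Genre, LabelID}, {LabelID, ProducerID}.
{Country, Duration, Genre, LabelID, ProducerID}: {Genre} determines {Genre, ProducerID} here but is not a superkey — split on Genre → ProducerID, giving {Genre, ProducerID} and {Country, Duration, Genre, LabelID}.
{Genre, ProducerID} is in BCNF.
{Country, Duration, Genre, LabelID} is in BCNF.

{Country, Duration, Genre, LabelID}; {Genre, ProducerID}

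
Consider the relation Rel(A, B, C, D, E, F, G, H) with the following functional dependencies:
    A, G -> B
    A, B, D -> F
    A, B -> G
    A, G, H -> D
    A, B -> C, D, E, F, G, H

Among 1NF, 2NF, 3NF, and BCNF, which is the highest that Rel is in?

Candidate keys: {A, B}, {A, G}. Prime attributes: {A, B, G}.
Each dependency's left side is a superkey — BCNF holds.

BCNF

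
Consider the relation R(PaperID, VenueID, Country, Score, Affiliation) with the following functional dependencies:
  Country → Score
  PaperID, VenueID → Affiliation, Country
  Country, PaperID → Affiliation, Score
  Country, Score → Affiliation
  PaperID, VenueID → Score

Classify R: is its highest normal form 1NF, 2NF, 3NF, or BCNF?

2NF

Candidate key: {PaperID, VenueID}. Prime attributes: {PaperID, VenueID}.
For Country → Score we have {Country}⁺ = {Affiliation, Country, Score}; {Country} is not a superkey, so BCNF fails.
Country → Score has non-prime {Score} on the right and a non-superkey on the left, so 3NF fails.
No proper subset of a key has a non-prime attribute in its closure, so there is no partial dependency; 2NF holds.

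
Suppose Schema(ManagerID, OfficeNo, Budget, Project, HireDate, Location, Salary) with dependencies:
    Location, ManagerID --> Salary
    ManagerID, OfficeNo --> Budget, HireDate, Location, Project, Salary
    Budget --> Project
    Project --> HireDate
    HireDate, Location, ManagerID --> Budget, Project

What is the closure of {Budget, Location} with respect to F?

{Budget, HireDate, Location, Project}

Start with {Budget, Location}.
Budget --> Project applies; add {Project} → now {Budget, Location, Project}.
Project --> HireDate applies; add {HireDate} → now {Budget, HireDate, Location, Project}.
No further FD applies.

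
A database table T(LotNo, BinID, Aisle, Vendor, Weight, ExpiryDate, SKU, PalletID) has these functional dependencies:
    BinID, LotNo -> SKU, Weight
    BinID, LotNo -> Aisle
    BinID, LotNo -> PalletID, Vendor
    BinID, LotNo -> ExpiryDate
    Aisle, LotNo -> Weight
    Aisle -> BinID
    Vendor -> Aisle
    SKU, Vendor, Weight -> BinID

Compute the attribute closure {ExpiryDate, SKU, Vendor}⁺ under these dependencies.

Start with {ExpiryDate, SKU, Vendor}.
Vendor -> Aisle applies; add {Aisle} → now {Aisle, ExpiryDate, SKU, Vendor}.
Aisle -> BinID applies; add {BinID} → now {Aisle, BinID, ExpiryDate, SKU, Vendor}.
No further FD applies.

{Aisle, BinID, ExpiryDate, SKU, Vendor}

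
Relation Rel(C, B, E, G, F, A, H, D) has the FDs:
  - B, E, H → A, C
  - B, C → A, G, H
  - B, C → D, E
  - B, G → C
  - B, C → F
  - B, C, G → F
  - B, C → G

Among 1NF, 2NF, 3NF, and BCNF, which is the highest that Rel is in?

BCNF

Candidate keys: {B, C}, {B, E, H}, {B, G}. Prime attributes: {B, C, E, G, H}.
The left-hand side of every FD is a superkey, so BCNF is satisfied.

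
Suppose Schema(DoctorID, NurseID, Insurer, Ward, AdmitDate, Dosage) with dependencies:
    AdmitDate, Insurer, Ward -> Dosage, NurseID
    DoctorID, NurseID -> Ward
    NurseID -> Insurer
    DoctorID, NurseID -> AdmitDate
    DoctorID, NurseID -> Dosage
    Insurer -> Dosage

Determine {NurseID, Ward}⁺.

Start with {NurseID, Ward}.
NurseID -> Insurer applies; add {Insurer} → now {Insurer, NurseID, Ward}.
Insurer -> Dosage applies; add {Dosage} → now {Dosage, Insurer, NurseID, Ward}.
No further FD applies.

{Dosage, Insurer, NurseID, Ward}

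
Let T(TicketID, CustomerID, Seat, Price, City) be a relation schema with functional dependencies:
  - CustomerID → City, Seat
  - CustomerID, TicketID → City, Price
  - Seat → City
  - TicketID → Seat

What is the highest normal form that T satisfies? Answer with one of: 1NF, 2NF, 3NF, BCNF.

Candidate key: {CustomerID, TicketID}. Prime attributes: {CustomerID, TicketID}.
CustomerID → City, Seat breaks BCNF: {CustomerID}⁺ = {City, CustomerID, Seat}, so {CustomerID} is not a superkey.
Because {City, Seat} are non-prime and the left side of CustomerID → City, Seat is not a superkey, the relation is not in 3NF.
The proper key subset {CustomerID} of {CustomerID, TicketID} determines non-prime {City, Seat}, so the relation is not even in 2NF.

1NF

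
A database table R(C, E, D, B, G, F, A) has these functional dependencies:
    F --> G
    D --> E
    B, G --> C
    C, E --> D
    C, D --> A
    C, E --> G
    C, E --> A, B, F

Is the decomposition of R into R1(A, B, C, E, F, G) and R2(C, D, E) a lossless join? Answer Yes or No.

Yes

The shared attributes are {C, E} and {C, E}⁺ = {A, B, C, D, E, F, G}.
Since R1 ⊆ {A, B, C, D, E, F, G}, the intersection is a superkey of R1; the decomposition is lossless.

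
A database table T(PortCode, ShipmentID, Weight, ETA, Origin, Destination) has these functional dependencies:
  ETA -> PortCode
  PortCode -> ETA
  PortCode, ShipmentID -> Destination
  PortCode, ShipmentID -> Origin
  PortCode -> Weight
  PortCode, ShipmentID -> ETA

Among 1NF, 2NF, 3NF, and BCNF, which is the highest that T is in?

Candidate keys: {ETA, ShipmentID}, {PortCode, ShipmentID}. Prime attributes: {ETA, PortCode, ShipmentID}.
ETA -> PortCode breaks BCNF: {ETA}⁺ = {ETA, PortCode, Weight}, so {ETA} is not a superkey.
PortCode -> Weight has non-prime {Weight} on the right and a non-superkey on the left, so 3NF fails.
Since {ETA} ⊂ {ETA, ShipmentID} and {ETA}⁺ ⊇ {Weight} with {Weight} non-prime, there is a partial dependency; 2NF fails.

1NF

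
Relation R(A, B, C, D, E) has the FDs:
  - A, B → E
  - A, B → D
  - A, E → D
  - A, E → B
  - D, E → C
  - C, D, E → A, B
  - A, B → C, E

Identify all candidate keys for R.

{A, B} is a candidate key since {A, B}⁺ = {A, B, C, D, E} covers every attribute.
{A, E} is a candidate key since {A, E}⁺ = {A, B, C, D, E} covers every attribute.
{D, E} is a candidate key since {D, E}⁺ = {A, B, C, D, E} covers every attribute.
No proper subset of any of these is a key, and no other minimal superkey exists.

{A, B}, {A, E}, {D, E}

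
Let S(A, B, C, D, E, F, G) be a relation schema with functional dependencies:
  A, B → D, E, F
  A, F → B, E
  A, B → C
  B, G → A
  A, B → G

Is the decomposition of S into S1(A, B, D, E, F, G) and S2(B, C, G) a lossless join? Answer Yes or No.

S1 ∩ S2 = {B, G}; its closure under F is {A, B, C, D, E, F, G}.
Since S1 ⊆ {A, B, C, D, E, F, G}, the intersection is a superkey of S1; the decomposition is lossless.

Yes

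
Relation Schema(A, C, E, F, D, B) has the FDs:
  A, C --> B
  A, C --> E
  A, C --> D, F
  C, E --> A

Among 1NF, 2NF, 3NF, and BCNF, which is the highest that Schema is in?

BCNF

Candidate keys: {A, C}, {C, E}. Prime attributes: {A, C, E}.
Each dependency's left side is a superkey — BCNF holds.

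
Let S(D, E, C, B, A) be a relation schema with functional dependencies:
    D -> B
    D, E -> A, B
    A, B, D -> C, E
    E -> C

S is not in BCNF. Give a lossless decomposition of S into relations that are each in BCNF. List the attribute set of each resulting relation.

Candidate keys of the original relation: {A, D}, {D, E}.
In {A, B, C, D, E}, {D} is not a superkey ({D}⁺ restricted to this set is {B, D}), so split on D -> B into {B, D} and {A, C, D, E}.
{B, D} is in BCNF.
In {A, C, D, E}, {E} is not a superkey ({E}⁺ restricted to this set is {C, E}), so split on E -> C into {C, E} and {A, D, E}.
{C, E} is in BCNF.
{A, D, E} is in BCNF.

{A, D, E}; {B, D}; {C, E}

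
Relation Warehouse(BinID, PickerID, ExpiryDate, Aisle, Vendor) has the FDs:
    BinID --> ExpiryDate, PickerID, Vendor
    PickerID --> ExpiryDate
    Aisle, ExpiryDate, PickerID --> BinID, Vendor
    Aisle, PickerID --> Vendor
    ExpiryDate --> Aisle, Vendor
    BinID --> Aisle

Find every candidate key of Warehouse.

{BinID}, {PickerID}

Closure of {BinID} is {Aisle, BinID, ExpiryDate, PickerID, Vendor}, the whole schema; {BinID} is a candidate key.
Closure of {PickerID} is {Aisle, BinID, ExpiryDate, PickerID, Vendor}, the whole schema; {PickerID} is a candidate key.
Any other superkey properly contains one of these, so there are no further candidate keys.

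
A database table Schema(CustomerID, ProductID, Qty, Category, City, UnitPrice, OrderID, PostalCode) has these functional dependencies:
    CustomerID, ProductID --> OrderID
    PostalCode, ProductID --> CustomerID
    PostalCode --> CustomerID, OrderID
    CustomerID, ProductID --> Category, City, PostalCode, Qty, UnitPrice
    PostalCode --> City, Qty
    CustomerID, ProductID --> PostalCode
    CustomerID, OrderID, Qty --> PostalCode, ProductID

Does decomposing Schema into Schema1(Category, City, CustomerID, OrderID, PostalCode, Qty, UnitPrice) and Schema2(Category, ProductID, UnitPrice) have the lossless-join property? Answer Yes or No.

Common attributes: {Category, UnitPrice}; their closure is {Category, UnitPrice}.
Neither Schema1 nor Schema2 is contained in that closure, so the decomposition is lossy.

No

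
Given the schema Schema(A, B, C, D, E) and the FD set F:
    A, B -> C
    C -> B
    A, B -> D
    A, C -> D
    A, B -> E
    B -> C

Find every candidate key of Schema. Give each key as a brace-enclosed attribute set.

{A, B}, {A, C}

{A} never appears on the right of any FD, so every key must include it.
{A, B}⁺ = {A, B, C, D, E} — all of the relation — so {A, B} is a candidate key.
{A, C}⁺ = {A, B, C, D, E} — all of the relation — so {A, C} is a candidate key.
These are minimal and exhaustive — every other superkey contains one of them.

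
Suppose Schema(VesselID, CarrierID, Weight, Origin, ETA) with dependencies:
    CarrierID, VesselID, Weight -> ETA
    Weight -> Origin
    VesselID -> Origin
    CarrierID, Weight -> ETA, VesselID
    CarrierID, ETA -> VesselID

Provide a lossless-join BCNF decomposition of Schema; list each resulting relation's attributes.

Candidate key of the original relation: {CarrierID, Weight}.
Within {CarrierID, ETA, Origin, VesselID, Weight}: {Weight}⁺ ∩ {CarrierID, ETA, Origin, VesselID, Weight} = {Origin, Weight}, not the whole set, so Weight -> Origin violates BCNF; decompose into {Origin, Weight} and {CarrierID, ETA, VesselID, Weight}.
{Origin, Weight}: every determinant is a superkey — BCNF.
Within {CarrierID, ETA, VesselID, Weight}: {CarrierID, ETA}⁺ ∩ {CarrierID, ETA, VesselID, Weight} = {CarrierID, ETA, VesselID}, not the whole set, so CarrierID, ETA -> VesselID violates BCNF; decompose into {CarrierID, ETA, VesselID} and {CarrierID, ETA, Weight}.
{CarrierID, ETA, VesselID}: every determinant is a superkey — BCNF.
{CarrierID, ETA, Weight}: every determinant is a superkey — BCNF.

{CarrierID, ETA, VesselID}; {CarrierID, ETA, Weight}; {Origin, Weight}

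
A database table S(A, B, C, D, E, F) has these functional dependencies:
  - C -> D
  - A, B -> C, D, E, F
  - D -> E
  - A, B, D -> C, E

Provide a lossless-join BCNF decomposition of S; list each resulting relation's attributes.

Candidate key of the original relation: {A, B}.
Within {A, B, C, D, E, F}: {C}⁺ ∩ {A, B, C, D, E, F} = {C, D, E}, not the whole set, so C -> D, E violates BCNF; decompose into {C, D, E} and {A, B, C, F}.
Within {C, D, E}: {D}⁺ ∩ {C, D, E} = {D, E}, not the whole set, so D -> E violates BCNF; decompose into {D, E} and {C, D}.
{D, E} has no BCNF violation.
{C, D} has no BCNF violation.
{A, B, C, F} has no BCNF violation.

{A, B, C, F}; {C, D}; {D, E}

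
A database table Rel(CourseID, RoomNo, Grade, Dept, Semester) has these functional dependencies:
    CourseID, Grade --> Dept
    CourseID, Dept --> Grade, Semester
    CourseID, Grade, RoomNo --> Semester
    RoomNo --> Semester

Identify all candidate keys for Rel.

{CourseID, Dept, RoomNo}, {CourseID, Grade, RoomNo}

{CourseID, RoomNo} never appear on the right of any FD, so every key must include all of them.
{CourseID, Dept, RoomNo} is a candidate key since {CourseID, Dept, RoomNo}⁺ = {CourseID, Dept, Grade, RoomNo, Semester} covers every attribute.
{CourseID, Grade, RoomNo} is a candidate key since {CourseID, Grade, RoomNo}⁺ = {CourseID, Dept, Grade, RoomNo, Semester} covers every attribute.
Any other superkey properly contains one of these, so there are no further candidate keys.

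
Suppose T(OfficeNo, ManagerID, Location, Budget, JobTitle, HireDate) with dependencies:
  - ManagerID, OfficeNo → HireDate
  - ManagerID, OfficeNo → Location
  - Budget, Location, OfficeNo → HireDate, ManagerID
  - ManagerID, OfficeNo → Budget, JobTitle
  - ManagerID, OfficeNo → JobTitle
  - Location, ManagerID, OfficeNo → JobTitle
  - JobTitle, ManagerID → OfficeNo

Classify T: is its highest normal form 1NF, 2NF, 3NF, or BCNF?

Candidate keys: {Budget, Location, OfficeNo}, {JobTitle, ManagerID}, {ManagerID, OfficeNo}. Prime attributes: {Budget, JobTitle, Location, ManagerID, OfficeNo}.
The left-hand side of every FD is a superkey, so BCNF is satisfied.

BCNF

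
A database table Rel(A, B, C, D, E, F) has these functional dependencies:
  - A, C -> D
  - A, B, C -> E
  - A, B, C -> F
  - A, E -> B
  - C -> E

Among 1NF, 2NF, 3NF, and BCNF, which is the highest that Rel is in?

1NF

Candidate key: {A, C}. Prime attributes: {A, C}.
A, E -> B: {A, E}⁺ = {A, B, E}, which is not all of the attributes, so the left side is not a superkey — BCNF is violated.
A, E -> B has non-prime {B} on the right and a non-superkey on the left, so 3NF fails.
The proper key subset {C} of {A, C} determines non-prime {E}, so the relation is not even in 2NF.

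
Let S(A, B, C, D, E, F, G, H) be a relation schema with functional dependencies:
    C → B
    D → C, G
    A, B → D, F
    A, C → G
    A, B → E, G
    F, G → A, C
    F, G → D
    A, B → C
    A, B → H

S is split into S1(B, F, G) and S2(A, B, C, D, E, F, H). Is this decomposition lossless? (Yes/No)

No

The shared attributes are {B, F} and {B, F}⁺ = {B, F}.
The closure covers neither S1 nor S2 entirely; the join is not lossless.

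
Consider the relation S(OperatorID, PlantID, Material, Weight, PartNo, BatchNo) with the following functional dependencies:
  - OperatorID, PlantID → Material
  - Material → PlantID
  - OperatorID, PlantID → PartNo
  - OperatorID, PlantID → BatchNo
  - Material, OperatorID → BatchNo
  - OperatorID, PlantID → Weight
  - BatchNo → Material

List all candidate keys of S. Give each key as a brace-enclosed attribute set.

Attributes never on any right-hand side: {OperatorID} — every candidate key must contain it.
{BatchNo, OperatorID}⁺ = {BatchNo, Material, OperatorID, PartNo, PlantID, Weight} — all of the relation — so {BatchNo, OperatorID} is a candidate key.
{Material, OperatorID}⁺ = {BatchNo, Material, OperatorID, PartNo, PlantID, Weight} — all of the relation — so {Material, OperatorID} is a candidate key.
{OperatorID, PlantID}⁺ = {BatchNo, Material, OperatorID, PartNo, PlantID, Weight} — all of the relation — so {OperatorID, PlantID} is a candidate key.
No proper subset of any of these is a key, and no other minimal superkey exists.

{BatchNo, OperatorID}, {Material, OperatorID}, {OperatorID, PlantID}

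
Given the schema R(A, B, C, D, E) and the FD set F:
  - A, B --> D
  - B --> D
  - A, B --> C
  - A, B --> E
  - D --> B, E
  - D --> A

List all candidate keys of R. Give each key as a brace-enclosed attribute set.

{B}, {D}

{B} is a candidate key since {B}⁺ = {A, B, C, D, E} covers every attribute.
{D} is a candidate key since {D}⁺ = {A, B, C, D, E} covers every attribute.
No proper subset of any of these is a key, and no other minimal superkey exists.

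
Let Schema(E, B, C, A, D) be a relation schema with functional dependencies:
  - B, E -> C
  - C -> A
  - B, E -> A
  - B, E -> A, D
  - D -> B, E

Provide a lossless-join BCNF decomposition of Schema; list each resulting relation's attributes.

{A, C}; {B, C, D, E}

Candidate keys of the original relation: {B, E}, {D}.
Within {A, B, C, D, E}: {C}⁺ ∩ {A, B, C, D, E} = {A, C}, not the whole set, so C -> A violates BCNF; decompose into {A, C} and {B, C, D, E}.
{A, C} is in BCNF.
{B, C, D, E} is in BCNF.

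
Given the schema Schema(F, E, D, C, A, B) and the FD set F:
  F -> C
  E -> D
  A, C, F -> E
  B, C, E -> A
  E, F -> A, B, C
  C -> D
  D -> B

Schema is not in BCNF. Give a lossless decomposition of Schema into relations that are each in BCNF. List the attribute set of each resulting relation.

Candidate keys of the original relation: {A, F}, {E, F}.
{A, B, C, D, E, F}: {F} determines {B, C, D, F} here but is not a superkey — split on F -> B, C, D, giving {B, C, D, F} and {A, E, F}.
{B, C, D, F}: {C} determines {B, C, D} here but is not a superkey — split on C -> B, D, giving {B, C, D} and {C, F}.
{B, C, D}: {D} determines {B, D} here but is not a superkey — split on D -> B, giving {B, D} and {C, D}.
{B, D} is in BCNF.
{C, D} is in BCNF.
{C, F} is in BCNF.
{A, E, F} is in BCNF.

{A, E, F}; {B, D}; {C, D}; {C, F}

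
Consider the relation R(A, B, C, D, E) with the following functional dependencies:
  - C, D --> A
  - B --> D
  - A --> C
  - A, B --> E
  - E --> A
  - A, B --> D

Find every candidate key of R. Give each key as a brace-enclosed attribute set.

Attributes never on any right-hand side: {B} — every candidate key must contain it.
{A, B}⁺ = {A, B, C, D, E} — all of the relation — so {A, B} is a candidate key.
{B, C}⁺ = {A, B, C, D, E} — all of the relation — so {B, C} is a candidate key.
{B, E}⁺ = {A, B, C, D, E} — all of the relation — so {B, E} is a candidate key.
These are minimal and exhaustive — every other superkey contains one of them.

{A, B}, {B, C}, {B, E}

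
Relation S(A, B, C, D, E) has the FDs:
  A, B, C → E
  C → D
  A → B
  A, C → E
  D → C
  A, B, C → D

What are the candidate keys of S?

{A, C}, {A, D}

Attributes never on any right-hand side: {A} — every candidate key must contain it.
Closure of {A, C} is {A, B, C, D, E}, the whole schema; {A, C} is a candidate key.
Closure of {A, D} is {A, B, C, D, E}, the whole schema; {A, D} is a candidate key.
These are minimal and exhaustive — every other superkey contains one of them.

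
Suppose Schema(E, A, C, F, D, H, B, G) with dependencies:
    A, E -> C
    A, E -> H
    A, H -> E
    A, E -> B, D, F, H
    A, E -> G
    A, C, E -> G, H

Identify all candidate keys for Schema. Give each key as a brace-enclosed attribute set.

No FD produces {A}, so it must be in every candidate key.
{A, E}⁺ = {A, B, C, D, E, F, G, H} — all of the relation — so {A, E} is a candidate key.
{A, H}⁺ = {A, B, C, D, E, F, G, H} — all of the relation — so {A, H} is a candidate key.
Any other superkey properly contains one of these, so there are no further candidate keys.

{A, E}, {A, H}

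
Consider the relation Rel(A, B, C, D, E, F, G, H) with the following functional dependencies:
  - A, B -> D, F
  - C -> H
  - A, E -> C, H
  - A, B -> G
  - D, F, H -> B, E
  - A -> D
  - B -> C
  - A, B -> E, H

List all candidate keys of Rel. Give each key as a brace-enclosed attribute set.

No FD produces {A}, so it must be in every candidate key.
Closure of {A, B} is {A, B, C, D, E, F, G, H}, the whole schema; {A, B} is a candidate key.
Closure of {A, C, F} is {A, B, C, D, E, F, G, H}, the whole schema; {A, C, F} is a candidate key.
Closure of {A, E, F} is {A, B, C, D, E, F, G, H}, the whole schema; {A, E, F} is a candidate key.
Closure of {A, F, H} is {A, B, C, D, E, F, G, H}, the whole schema; {A, F, H} is a candidate key.
Any other superkey properly contains one of these, so there are no further candidate keys.

{A, B}, {A, C, F}, {A, E, F}, {A, F, H}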